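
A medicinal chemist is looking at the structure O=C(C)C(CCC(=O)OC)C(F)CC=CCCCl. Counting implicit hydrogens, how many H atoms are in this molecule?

20

Walk through each heavy atom and fill implicit hydrogens from standard valence (C 4, N 3, O 2, S 2, halogen 1):
  atom 1: O, bond orders sum to 2 (valence 2) → 0 H
  atom 2: C, bond orders sum to 4 (valence 4) → 0 H
  atom 3: C, bond orders sum to 1 (valence 4) → 3 H
  atom 4: C, bond orders sum to 3 (valence 4) → 1 H
  atom 5: C, bond orders sum to 2 (valence 4) → 2 H
  atom 6: C, bond orders sum to 2 (valence 4) → 2 H
  atom 7: C, bond orders sum to 4 (valence 4) → 0 H
  atom 8: O, bond orders sum to 2 (valence 2) → 0 H
  atom 9: O, bond orders sum to 2 (valence 2) → 0 H
  atom 10: C, bond orders sum to 1 (valence 4) → 3 H
  atom 11: C, bond orders sum to 3 (valence 4) → 1 H
  atom 12: F (halogen, monovalent) → 0 H
  atom 13: C, bond orders sum to 2 (valence 4) → 2 H
  atom 14: C, bond orders sum to 3 (valence 4) → 1 H
  atom 15: C, bond orders sum to 3 (valence 4) → 1 H
  atom 16: C, bond orders sum to 2 (valence 4) → 2 H
  atom 17: C, bond orders sum to 2 (valence 4) → 2 H
  atom 18: Cl (halogen, monovalent) → 0 H
Total hydrogens: 20.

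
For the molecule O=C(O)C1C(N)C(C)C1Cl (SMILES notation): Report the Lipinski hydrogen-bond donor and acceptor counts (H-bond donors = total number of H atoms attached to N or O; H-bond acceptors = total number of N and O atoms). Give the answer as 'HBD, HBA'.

3, 3

Donors: find every N or O and count the H atoms it carries.
  atom 1 (O): bond orders sum to 2 → 0 H
  atom 3 (O): bond orders sum to 1 → 1 H
  atom 6 (N): bond orders sum to 1 → 2 H
Lipinski HBD = 3.
Acceptors: N atoms = 1, O atoms = 2 → HBA = 3.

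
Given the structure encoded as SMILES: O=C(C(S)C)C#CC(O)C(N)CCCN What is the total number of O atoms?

Scan the SMILES for O atoms (remember two-letter symbols like Cl and Br are single atoms).
Oxygen count: 2.

2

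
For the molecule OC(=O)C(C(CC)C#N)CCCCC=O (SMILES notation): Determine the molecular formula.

Walk through each heavy atom and fill implicit hydrogens from standard valence (C 4, N 3, O 2, S 2, halogen 1):
  atom 1: O, bond orders sum to 1 (valence 2) → 1 H
  atom 2: C, bond orders sum to 4 (valence 4) → 0 H
  atom 3: O, bond orders sum to 2 (valence 2) → 0 H
  atom 4: C, bond orders sum to 3 (valence 4) → 1 H
  atom 5: C, bond orders sum to 3 (valence 4) → 1 H
  atom 6: C, bond orders sum to 2 (valence 4) → 2 H
  atom 7: C, bond orders sum to 1 (valence 4) → 3 H
  atom 8: C, bond orders sum to 4 (valence 4) → 0 H
  atom 9: N, bond orders sum to 3 (valence 3) → 0 H
  atom 10: C, bond orders sum to 2 (valence 4) → 2 H
  atom 11: C, bond orders sum to 2 (valence 4) → 2 H
  atom 12: C, bond orders sum to 2 (valence 4) → 2 H
  atom 13: C, bond orders sum to 2 (valence 4) → 2 H
  atom 14: C, bond orders sum to 3 (valence 4) → 1 H
  atom 15: O, bond orders sum to 2 (valence 2) → 0 H
Totals → C:11, H:17, N:1, O:3.

C11H17NO3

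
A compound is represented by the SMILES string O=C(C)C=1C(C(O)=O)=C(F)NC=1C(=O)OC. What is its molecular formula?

C9H8FNO5

Walk through each heavy atom and fill implicit hydrogens from standard valence (C 4, N 3, O 2, S 2, halogen 1):
  atom 1: O, bond orders sum to 2 (valence 2) → 0 H
  atom 2: C, bond orders sum to 4 (valence 4) → 0 H
  atom 3: C, bond orders sum to 1 (valence 4) → 3 H
  atom 4: C, bond orders sum to 4 (valence 4) → 0 H
  atom 5: C, bond orders sum to 4 (valence 4) → 0 H
  atom 6: C, bond orders sum to 4 (valence 4) → 0 H
  atom 7: O, bond orders sum to 1 (valence 2) → 1 H
  atom 8: O, bond orders sum to 2 (valence 2) → 0 H
  atom 9: C, bond orders sum to 4 (valence 4) → 0 H
  atom 10: F (halogen, monovalent) → 0 H
  atom 11: N, bond orders sum to 2 (valence 3) → 1 H
  atom 12: C, bond orders sum to 4 (valence 4) → 0 H
  atom 13: C, bond orders sum to 4 (valence 4) → 0 H
  atom 14: O, bond orders sum to 2 (valence 2) → 0 H
  atom 15: O, bond orders sum to 2 (valence 2) → 0 H
  atom 16: C, bond orders sum to 1 (valence 4) → 3 H
Totals → C:9, H:8, F:1, N:1, O:5.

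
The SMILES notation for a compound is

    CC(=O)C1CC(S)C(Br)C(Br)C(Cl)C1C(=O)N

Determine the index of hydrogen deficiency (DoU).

3

Molecular formula: C10H14Br2ClNO2S.
DoU = (2C + 2 + N − H − X) / 2, where X is the halogen count and O/S are ignored.
    = (2·10 + 2 + 1 − 14 − 3) / 2 = 6 / 2 = 3.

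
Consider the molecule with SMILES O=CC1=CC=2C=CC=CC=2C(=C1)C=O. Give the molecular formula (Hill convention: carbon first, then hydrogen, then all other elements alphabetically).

C12H8O2

Walk through each heavy atom and fill implicit hydrogens from standard valence (C 4, N 3, O 2, S 2, halogen 1):
  atom 1: O, bond orders sum to 2 (valence 2) → 0 H
  atom 2: C, bond orders sum to 3 (valence 4) → 1 H
  atom 3: C, bond orders sum to 4 (valence 4) → 0 H
  atom 4: C, bond orders sum to 3 (valence 4) → 1 H
  atom 5: C, bond orders sum to 4 (valence 4) → 0 H
  atom 6: C, bond orders sum to 3 (valence 4) → 1 H
  atom 7: C, bond orders sum to 3 (valence 4) → 1 H
  atom 8: C, bond orders sum to 3 (valence 4) → 1 H
  atom 9: C, bond orders sum to 3 (valence 4) → 1 H
  atom 10: C, bond orders sum to 4 (valence 4) → 0 H
  atom 11: C, bond orders sum to 4 (valence 4) → 0 H
  atom 12: C, bond orders sum to 3 (valence 4) → 1 H
  atom 13: C, bond orders sum to 3 (valence 4) → 1 H
  atom 14: O, bond orders sum to 2 (valence 2) → 0 H
Totals → C:12, H:8, O:2.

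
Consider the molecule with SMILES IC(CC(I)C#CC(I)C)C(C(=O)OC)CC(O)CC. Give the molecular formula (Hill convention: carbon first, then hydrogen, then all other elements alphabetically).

Walk through each heavy atom and fill implicit hydrogens from standard valence (C 4, N 3, O 2, S 2, halogen 1):
  atom 1: I (halogen, monovalent) → 0 H
  atom 2: C, bond orders sum to 3 (valence 4) → 1 H
  atom 3: C, bond orders sum to 2 (valence 4) → 2 H
  atom 4: C, bond orders sum to 3 (valence 4) → 1 H
  atom 5: I (halogen, monovalent) → 0 H
  atom 6: C, bond orders sum to 4 (valence 4) → 0 H
  atom 7: C, bond orders sum to 4 (valence 4) → 0 H
  atom 8: C, bond orders sum to 3 (valence 4) → 1 H
  atom 9: I (halogen, monovalent) → 0 H
  atom 10: C, bond orders sum to 1 (valence 4) → 3 H
  atom 11: C, bond orders sum to 3 (valence 4) → 1 H
  atom 12: C, bond orders sum to 4 (valence 4) → 0 H
  atom 13: O, bond orders sum to 2 (valence 2) → 0 H
  atom 14: O, bond orders sum to 2 (valence 2) → 0 H
  atom 15: C, bond orders sum to 1 (valence 4) → 3 H
  atom 16: C, bond orders sum to 2 (valence 4) → 2 H
  atom 17: C, bond orders sum to 3 (valence 4) → 1 H
  atom 18: O, bond orders sum to 1 (valence 2) → 1 H
  atom 19: C, bond orders sum to 2 (valence 4) → 2 H
  atom 20: C, bond orders sum to 1 (valence 4) → 3 H
Totals → C:14, H:21, I:3, O:3.

C14H21I3O3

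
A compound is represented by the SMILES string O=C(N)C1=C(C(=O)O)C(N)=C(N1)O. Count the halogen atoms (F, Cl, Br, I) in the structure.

Scan the SMILES for the halogen motif — none present.
Groups that are present: 1 amide, 1 carboxylic acid, 1 hydroxyl, 1 primary amine.

0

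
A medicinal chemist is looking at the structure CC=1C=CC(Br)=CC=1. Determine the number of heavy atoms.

Every atom symbol written in the SMILES (organic subset) is one heavy atom; implicit H are not written.
Heavy atoms by element → Br:1, C:7.
Total: 8.

8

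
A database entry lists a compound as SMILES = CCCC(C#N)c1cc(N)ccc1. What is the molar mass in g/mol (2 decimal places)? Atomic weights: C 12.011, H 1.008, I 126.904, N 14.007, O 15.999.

First, the molecular formula is C11H14N2 (counting implicit H from valence).
  C: 11 × 12.011 = 132.121
  H: 14 × 1.008 = 14.112
  N: 2 × 14.007 = 28.014
Sum: 11×12.011 + 14×1.008 + 2×14.007 = 174.247 → 174.25 g/mol.

174.25 g/mol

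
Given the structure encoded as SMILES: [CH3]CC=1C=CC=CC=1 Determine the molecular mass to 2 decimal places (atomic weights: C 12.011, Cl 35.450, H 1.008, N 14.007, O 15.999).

First, the molecular formula is C8H10 (counting implicit H from valence).
  C: 8 × 12.011 = 96.088
  H: 10 × 1.008 = 10.080
Sum: 8×12.011 + 10×1.008 = 106.168 → 106.17 g/mol.

106.17 g/mol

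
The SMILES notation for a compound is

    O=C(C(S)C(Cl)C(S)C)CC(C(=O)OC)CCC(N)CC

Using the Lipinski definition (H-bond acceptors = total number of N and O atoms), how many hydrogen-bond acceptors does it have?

N atoms: 1; O atoms: 3.
Lipinski HBA = 1 + 3 = 4.

4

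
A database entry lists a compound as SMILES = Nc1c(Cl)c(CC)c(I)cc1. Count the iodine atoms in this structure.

1

Scan the SMILES for I atoms (remember two-letter symbols like Cl and Br are single atoms).
Iodine count: 1.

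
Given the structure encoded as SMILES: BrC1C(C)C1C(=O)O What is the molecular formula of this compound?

Walk through each heavy atom and fill implicit hydrogens from standard valence (C 4, N 3, O 2, S 2, halogen 1):
  atom 1: Br (halogen, monovalent) → 0 H
  atom 2: C, bond orders sum to 3 (valence 4) → 1 H
  atom 3: C, bond orders sum to 3 (valence 4) → 1 H
  atom 4: C, bond orders sum to 1 (valence 4) → 3 H
  atom 5: C, bond orders sum to 3 (valence 4) → 1 H
  atom 6: C, bond orders sum to 4 (valence 4) → 0 H
  atom 7: O, bond orders sum to 2 (valence 2) → 0 H
  atom 8: O, bond orders sum to 1 (valence 2) → 1 H
Totals → C:5, H:7, Br:1, O:2.
In Hill order: C5H7BrO2.

C5H7BrO2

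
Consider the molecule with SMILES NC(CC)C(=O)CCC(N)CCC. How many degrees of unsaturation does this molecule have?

Degree of unsaturation = (number of rings) + (number of π bonds).
Ring closures in the SMILES: 0.
π bonds: 1 double bond (each 1 DoU) → 1 DoU from unsaturation.
Total DoU = 0 + 1 = 1.

1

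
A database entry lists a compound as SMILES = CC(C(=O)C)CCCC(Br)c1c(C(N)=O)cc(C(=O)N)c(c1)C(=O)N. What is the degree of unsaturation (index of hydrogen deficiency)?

8

Molecular formula: C17H22BrN3O4.
DoU = (2C + 2 + N − H − X) / 2, where X is the halogen count and O/S are ignored.
    = (2·17 + 2 + 3 − 22 − 1) / 2 = 16 / 2 = 8.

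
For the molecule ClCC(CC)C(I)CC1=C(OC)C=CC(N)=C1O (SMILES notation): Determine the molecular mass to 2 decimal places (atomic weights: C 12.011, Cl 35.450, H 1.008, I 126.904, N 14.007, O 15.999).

First, the molecular formula is C13H19ClINO2 (counting implicit H from valence).
  C: 13 × 12.011 = 156.143
  Cl: 1 × 35.450 = 35.450
  H: 19 × 1.008 = 19.152
  I: 1 × 126.904 = 126.904
  N: 1 × 14.007 = 14.007
  O: 2 × 15.999 = 31.998
Sum: 13×12.011 + 1×35.450 + 19×1.008 + 1×126.904 + 1×14.007 + 2×15.999 = 383.654 → 383.65 g/mol.

383.65 g/mol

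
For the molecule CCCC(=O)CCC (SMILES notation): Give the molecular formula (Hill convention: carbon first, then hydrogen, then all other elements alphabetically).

C7H14O

Walk through each heavy atom and fill implicit hydrogens from standard valence (C 4, N 3, O 2, S 2, halogen 1):
  atom 1: C, bond orders sum to 1 (valence 4) → 3 H
  atom 2: C, bond orders sum to 2 (valence 4) → 2 H
  atom 3: C, bond orders sum to 2 (valence 4) → 2 H
  atom 4: C, bond orders sum to 4 (valence 4) → 0 H
  atom 5: O, bond orders sum to 2 (valence 2) → 0 H
  atom 6: C, bond orders sum to 2 (valence 4) → 2 H
  atom 7: C, bond orders sum to 2 (valence 4) → 2 H
  atom 8: C, bond orders sum to 1 (valence 4) → 3 H
Totals → C:7, H:14, O:1.
In Hill order: C7H14O.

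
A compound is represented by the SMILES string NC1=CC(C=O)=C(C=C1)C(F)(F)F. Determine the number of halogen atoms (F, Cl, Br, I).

Halogen atoms appear at heavy-atom positions 11, 12, 13 (3×F).
Other groups present: 1 aldehyde, 1 primary amine.
Halogen count: 3.

3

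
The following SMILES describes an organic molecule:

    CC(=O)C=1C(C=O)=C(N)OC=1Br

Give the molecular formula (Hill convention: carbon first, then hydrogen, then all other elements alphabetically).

C7H6BrNO3

Walk through each heavy atom and fill implicit hydrogens from standard valence (C 4, N 3, O 2, S 2, halogen 1):
  atom 1: C, bond orders sum to 1 (valence 4) → 3 H
  atom 2: C, bond orders sum to 4 (valence 4) → 0 H
  atom 3: O, bond orders sum to 2 (valence 2) → 0 H
  atom 4: C, bond orders sum to 4 (valence 4) → 0 H
  atom 5: C, bond orders sum to 4 (valence 4) → 0 H
  atom 6: C, bond orders sum to 3 (valence 4) → 1 H
  atom 7: O, bond orders sum to 2 (valence 2) → 0 H
  atom 8: C, bond orders sum to 4 (valence 4) → 0 H
  atom 9: N, bond orders sum to 1 (valence 3) → 2 H
  atom 10: O, bond orders sum to 2 (valence 2) → 0 H
  atom 11: C, bond orders sum to 4 (valence 4) → 0 H
  atom 12: Br (halogen, monovalent) → 0 H
Totals → C:7, H:6, Br:1, N:1, O:3.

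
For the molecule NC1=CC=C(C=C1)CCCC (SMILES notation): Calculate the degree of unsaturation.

Degree of unsaturation = (number of rings) + (number of π bonds).
Ring closures in the SMILES: 1.
π bonds: 3 double bonds (each 1 DoU) → 3 DoU from unsaturation.
Total DoU = 1 + 3 = 4.

4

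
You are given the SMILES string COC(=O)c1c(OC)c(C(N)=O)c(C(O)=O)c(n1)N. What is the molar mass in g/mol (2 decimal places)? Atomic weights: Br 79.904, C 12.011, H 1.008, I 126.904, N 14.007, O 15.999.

269.21 g/mol

First, the molecular formula is C10H11N3O6 (counting implicit H from valence).
  C: 10 × 12.011 = 120.110
  H: 11 × 1.008 = 11.088
  N: 3 × 14.007 = 42.021
  O: 6 × 15.999 = 95.994
Sum: 10×12.011 + 11×1.008 + 3×14.007 + 6×15.999 = 269.213 → 269.21 g/mol.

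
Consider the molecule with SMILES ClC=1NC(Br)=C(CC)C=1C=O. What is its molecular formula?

C7H7BrClNO

Walk through each heavy atom and fill implicit hydrogens from standard valence (C 4, N 3, O 2, S 2, halogen 1):
  atom 1: Cl (halogen, monovalent) → 0 H
  atom 2: C, bond orders sum to 4 (valence 4) → 0 H
  atom 3: N, bond orders sum to 2 (valence 3) → 1 H
  atom 4: C, bond orders sum to 4 (valence 4) → 0 H
  atom 5: Br (halogen, monovalent) → 0 H
  atom 6: C, bond orders sum to 4 (valence 4) → 0 H
  atom 7: C, bond orders sum to 2 (valence 4) → 2 H
  atom 8: C, bond orders sum to 1 (valence 4) → 3 H
  atom 9: C, bond orders sum to 4 (valence 4) → 0 H
  atom 10: C, bond orders sum to 3 (valence 4) → 1 H
  atom 11: O, bond orders sum to 2 (valence 2) → 0 H
Totals → C:7, H:7, Br:1, Cl:1, N:1, O:1.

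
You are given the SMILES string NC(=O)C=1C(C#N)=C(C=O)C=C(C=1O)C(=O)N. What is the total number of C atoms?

Count every carbon token in the SMILES (each C, including those in ring-closure positions and inside branches).
Carbon count: 10.

10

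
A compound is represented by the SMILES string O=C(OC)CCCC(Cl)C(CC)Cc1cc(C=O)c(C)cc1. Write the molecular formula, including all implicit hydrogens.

C18H25ClO3

Walk through each heavy atom and fill implicit hydrogens from standard valence (C 4, N 3, O 2, S 2, halogen 1); for lowercase aromatic atoms, an aromatic c carries 1 H when it has two neighbours and 0 H with three, and aromatic n carries 0 H:
  atom 1: O, bond orders sum to 2 (valence 2) → 0 H
  atom 2: C, bond orders sum to 4 (valence 4) → 0 H
  atom 3: O, bond orders sum to 2 (valence 2) → 0 H
  atom 4: C, bond orders sum to 1 (valence 4) → 3 H
  atom 5: C, bond orders sum to 2 (valence 4) → 2 H
  atom 6: C, bond orders sum to 2 (valence 4) → 2 H
  atom 7: C, bond orders sum to 2 (valence 4) → 2 H
  atom 8: C, bond orders sum to 3 (valence 4) → 1 H
  atom 9: Cl (halogen, monovalent) → 0 H
  atom 10: C, bond orders sum to 3 (valence 4) → 1 H
  atom 11: C, bond orders sum to 2 (valence 4) → 2 H
  atom 12: C, bond orders sum to 1 (valence 4) → 3 H
  atom 13: C, bond orders sum to 2 (valence 4) → 2 H
  atom 14: aromatic c, 3 neighbours → 0 H
  atom 15: aromatic c, 2 neighbours → 1 H
  atom 16: aromatic c, 3 neighbours → 0 H
  atom 17: C, bond orders sum to 3 (valence 4) → 1 H
  atom 18: O, bond orders sum to 2 (valence 2) → 0 H
  atom 19: aromatic c, 3 neighbours → 0 H
  atom 20: C, bond orders sum to 1 (valence 4) → 3 H
  atom 21: aromatic c, 2 neighbours → 1 H
  atom 22: aromatic c, 2 neighbours → 1 H
Totals → C:18, H:25, Cl:1, O:3.
In Hill order: C18H25ClO3.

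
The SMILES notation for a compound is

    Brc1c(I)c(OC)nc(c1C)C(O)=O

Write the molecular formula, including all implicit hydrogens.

C8H7BrINO3

Walk through each heavy atom and fill implicit hydrogens from standard valence (C 4, N 3, O 2, S 2, halogen 1); for lowercase aromatic atoms, an aromatic c carries 1 H when it has two neighbours and 0 H with three, and aromatic n carries 0 H:
  atom 1: Br (halogen, monovalent) → 0 H
  atom 2: aromatic c, 3 neighbours → 0 H
  atom 3: aromatic c, 3 neighbours → 0 H
  atom 4: I (halogen, monovalent) → 0 H
  atom 5: aromatic c, 3 neighbours → 0 H
  atom 6: O, bond orders sum to 2 (valence 2) → 0 H
  atom 7: C, bond orders sum to 1 (valence 4) → 3 H
  atom 8: aromatic n, 2 neighbours → 0 H
  atom 9: aromatic c, 3 neighbours → 0 H
  atom 10: aromatic c, 3 neighbours → 0 H
  atom 11: C, bond orders sum to 1 (valence 4) → 3 H
  atom 12: C, bond orders sum to 4 (valence 4) → 0 H
  atom 13: O, bond orders sum to 1 (valence 2) → 1 H
  atom 14: O, bond orders sum to 2 (valence 2) → 0 H
Totals → C:8, H:7, Br:1, I:1, N:1, O:3.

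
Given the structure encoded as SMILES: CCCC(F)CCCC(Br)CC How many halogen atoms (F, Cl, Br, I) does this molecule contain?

2

Halogen atoms appear at heavy-atom positions 5, 10 (1×Br, 1×F).
Halogen count: 2.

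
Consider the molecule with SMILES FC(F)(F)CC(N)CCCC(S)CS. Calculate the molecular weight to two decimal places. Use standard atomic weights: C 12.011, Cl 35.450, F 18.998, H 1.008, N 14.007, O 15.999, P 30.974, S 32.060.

First, the molecular formula is C8H16F3NS2 (counting implicit H from valence).
  C: 8 × 12.011 = 96.088
  F: 3 × 18.998 = 56.994
  H: 16 × 1.008 = 16.128
  N: 1 × 14.007 = 14.007
  S: 2 × 32.060 = 64.120
Sum: 8×12.011 + 3×18.998 + 16×1.008 + 1×14.007 + 2×32.060 = 247.337 → 247.34 g/mol.

247.34 g/mol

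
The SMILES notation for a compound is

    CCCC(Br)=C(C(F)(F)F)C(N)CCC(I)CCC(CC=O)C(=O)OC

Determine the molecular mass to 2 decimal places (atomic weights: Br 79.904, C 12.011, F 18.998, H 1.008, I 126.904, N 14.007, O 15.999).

First, the molecular formula is C17H26BrF3INO3 (counting implicit H from valence).
  Br: 1 × 79.904 = 79.904
  C: 17 × 12.011 = 204.187
  F: 3 × 18.998 = 56.994
  H: 26 × 1.008 = 26.208
  I: 1 × 126.904 = 126.904
  N: 1 × 14.007 = 14.007
  O: 3 × 15.999 = 47.997
Sum: 1×79.904 + 17×12.011 + 3×18.998 + 26×1.008 + 1×126.904 + 1×14.007 + 3×15.999 = 556.201 → 556.20 g/mol.

556.20 g/mol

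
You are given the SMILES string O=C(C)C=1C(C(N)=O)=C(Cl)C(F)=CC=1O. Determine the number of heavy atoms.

Every atom symbol written in the SMILES (organic subset) is one heavy atom; implicit H are not written.
Heavy atoms by element → C:9, Cl:1, F:1, N:1, O:3.
Total: 15.

15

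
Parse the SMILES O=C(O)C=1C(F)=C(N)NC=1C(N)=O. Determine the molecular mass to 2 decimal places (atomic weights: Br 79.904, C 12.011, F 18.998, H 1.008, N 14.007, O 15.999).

First, the molecular formula is C6H6FN3O3 (counting implicit H from valence).
  C: 6 × 12.011 = 72.066
  F: 1 × 18.998 = 18.998
  H: 6 × 1.008 = 6.048
  N: 3 × 14.007 = 42.021
  O: 3 × 15.999 = 47.997
Sum: 6×12.011 + 1×18.998 + 6×1.008 + 3×14.007 + 3×15.999 = 187.130 → 187.13 g/mol.

187.13 g/mol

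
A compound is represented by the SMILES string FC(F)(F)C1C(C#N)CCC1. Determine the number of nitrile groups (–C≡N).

1

The nitrile motif appears at heavy-atom position 7 in the SMILES.
Nitrile count: 1.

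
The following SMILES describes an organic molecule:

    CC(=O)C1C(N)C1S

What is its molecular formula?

Walk through each heavy atom and fill implicit hydrogens from standard valence (C 4, N 3, O 2, S 2, halogen 1):
  atom 1: C, bond orders sum to 1 (valence 4) → 3 H
  atom 2: C, bond orders sum to 4 (valence 4) → 0 H
  atom 3: O, bond orders sum to 2 (valence 2) → 0 H
  atom 4: C, bond orders sum to 3 (valence 4) → 1 H
  atom 5: C, bond orders sum to 3 (valence 4) → 1 H
  atom 6: N, bond orders sum to 1 (valence 3) → 2 H
  atom 7: C, bond orders sum to 3 (valence 4) → 1 H
  atom 8: S, bond orders sum to 1 (valence 2) → 1 H
Totals → C:5, H:9, N:1, O:1, S:1.
In Hill order: C5H9NOS.

C5H9NOS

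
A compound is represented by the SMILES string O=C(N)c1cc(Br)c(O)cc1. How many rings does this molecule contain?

In SMILES, each pair of matching ring-closure digits denotes one ring-closing bond; the number of such bonds equals the number of independent rings.
Ring-closure bonds here: 1.

1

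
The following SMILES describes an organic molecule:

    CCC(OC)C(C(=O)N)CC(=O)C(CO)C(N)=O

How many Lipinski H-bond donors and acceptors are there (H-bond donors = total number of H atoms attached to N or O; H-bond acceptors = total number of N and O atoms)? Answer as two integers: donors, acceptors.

Donors: find every N or O and count the H atoms it carries.
  atom 4 (O): bond orders sum to 2 → 0 H
  atom 8 (O): bond orders sum to 2 → 0 H
  atom 9 (N): bond orders sum to 1 → 2 H
  atom 12 (O): bond orders sum to 2 → 0 H
  atom 15 (O): bond orders sum to 1 → 1 H
  atom 17 (N): bond orders sum to 1 → 2 H
  atom 18 (O): bond orders sum to 2 → 0 H
Lipinski HBD = 5.
Acceptors: N atoms = 2, O atoms = 5 → HBA = 7.

5, 7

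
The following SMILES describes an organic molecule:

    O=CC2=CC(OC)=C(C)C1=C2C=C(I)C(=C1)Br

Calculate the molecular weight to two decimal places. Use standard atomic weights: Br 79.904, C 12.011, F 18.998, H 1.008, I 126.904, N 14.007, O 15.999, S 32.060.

First, the molecular formula is C13H10BrIO2 (counting implicit H from valence).
  Br: 1 × 79.904 = 79.904
  C: 13 × 12.011 = 156.143
  H: 10 × 1.008 = 10.080
  I: 1 × 126.904 = 126.904
  O: 2 × 15.999 = 31.998
Sum: 1×79.904 + 13×12.011 + 10×1.008 + 1×126.904 + 2×15.999 = 405.029 → 405.03 g/mol.

405.03 g/mol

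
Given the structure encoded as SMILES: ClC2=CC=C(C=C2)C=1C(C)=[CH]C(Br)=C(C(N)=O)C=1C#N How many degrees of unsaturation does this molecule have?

Degree of unsaturation = (number of rings) + (number of π bonds).
Ring closures in the SMILES: 2.
π bonds: 7 double bonds (each 1 DoU), 1 triple bond (each 2 DoU) → 9 DoU from unsaturation.
Total DoU = 2 + 9 = 11.

11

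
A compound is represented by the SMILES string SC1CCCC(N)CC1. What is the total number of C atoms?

7

Count every carbon token in the SMILES (each C, including those in ring-closure positions and inside branches).
Carbon count: 7.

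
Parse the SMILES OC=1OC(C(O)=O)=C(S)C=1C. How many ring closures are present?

1

In SMILES, each pair of matching ring-closure digits denotes one ring-closing bond; the number of such bonds equals the number of independent rings.
Ring-closure bonds here: 1.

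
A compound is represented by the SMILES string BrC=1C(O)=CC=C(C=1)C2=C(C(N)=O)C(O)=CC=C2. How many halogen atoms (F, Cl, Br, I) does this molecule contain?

1

Halogen atoms appear at heavy-atom position 1 (1×Br).
Other groups present: 1 amide, 2 hydroxyl.
Halogen count: 1.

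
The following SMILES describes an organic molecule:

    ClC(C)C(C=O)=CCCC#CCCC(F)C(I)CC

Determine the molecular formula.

Walk through each heavy atom and fill implicit hydrogens from standard valence (C 4, N 3, O 2, S 2, halogen 1):
  atom 1: Cl (halogen, monovalent) → 0 H
  atom 2: C, bond orders sum to 3 (valence 4) → 1 H
  atom 3: C, bond orders sum to 1 (valence 4) → 3 H
  atom 4: C, bond orders sum to 4 (valence 4) → 0 H
  atom 5: C, bond orders sum to 3 (valence 4) → 1 H
  atom 6: O, bond orders sum to 2 (valence 2) → 0 H
  atom 7: C, bond orders sum to 3 (valence 4) → 1 H
  atom 8: C, bond orders sum to 2 (valence 4) → 2 H
  atom 9: C, bond orders sum to 2 (valence 4) → 2 H
  atom 10: C, bond orders sum to 4 (valence 4) → 0 H
  atom 11: C, bond orders sum to 4 (valence 4) → 0 H
  atom 12: C, bond orders sum to 2 (valence 4) → 2 H
  atom 13: C, bond orders sum to 2 (valence 4) → 2 H
  atom 14: C, bond orders sum to 3 (valence 4) → 1 H
  atom 15: F (halogen, monovalent) → 0 H
  atom 16: C, bond orders sum to 3 (valence 4) → 1 H
  atom 17: I (halogen, monovalent) → 0 H
  atom 18: C, bond orders sum to 2 (valence 4) → 2 H
  atom 19: C, bond orders sum to 1 (valence 4) → 3 H
Totals → C:15, H:21, Cl:1, F:1, I:1, O:1.

C15H21ClFIO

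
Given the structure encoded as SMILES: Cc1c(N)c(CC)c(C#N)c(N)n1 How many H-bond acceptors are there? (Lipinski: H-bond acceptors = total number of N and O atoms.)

4

N atoms: 4; O atoms: 0.
Lipinski HBA = 4 + 0 = 4.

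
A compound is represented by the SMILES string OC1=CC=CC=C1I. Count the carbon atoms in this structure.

6

Count every carbon token in the SMILES (each C, including those in ring-closure positions and inside branches).
Carbon count: 6.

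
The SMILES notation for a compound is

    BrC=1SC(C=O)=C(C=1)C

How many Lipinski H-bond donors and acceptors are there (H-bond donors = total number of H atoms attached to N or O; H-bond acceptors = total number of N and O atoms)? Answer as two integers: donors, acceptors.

0, 1

Donors: find every N or O and count the H atoms it carries.
  atom 6 (O): bond orders sum to 2 → 0 H
Lipinski HBD = 0.
Acceptors: N atoms = 0, O atoms = 1 → HBA = 1.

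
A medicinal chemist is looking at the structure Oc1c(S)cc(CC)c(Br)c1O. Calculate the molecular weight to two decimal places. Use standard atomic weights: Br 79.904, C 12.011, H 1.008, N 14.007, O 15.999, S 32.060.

249.12 g/mol

First, the molecular formula is C8H9BrO2S (counting implicit H from valence).
  Br: 1 × 79.904 = 79.904
  C: 8 × 12.011 = 96.088
  H: 9 × 1.008 = 9.072
  O: 2 × 15.999 = 31.998
  S: 1 × 32.060 = 32.060
Sum: 1×79.904 + 8×12.011 + 9×1.008 + 2×15.999 + 1×32.060 = 249.122 → 249.12 g/mol.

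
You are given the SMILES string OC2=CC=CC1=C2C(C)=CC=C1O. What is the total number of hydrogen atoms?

Walk through each heavy atom and fill implicit hydrogens from standard valence (C 4, N 3, O 2, S 2, halogen 1):
  atom 1: O, bond orders sum to 1 (valence 2) → 1 H
  atom 2: C, bond orders sum to 4 (valence 4) → 0 H
  atom 3: C, bond orders sum to 3 (valence 4) → 1 H
  atom 4: C, bond orders sum to 3 (valence 4) → 1 H
  atom 5: C, bond orders sum to 3 (valence 4) → 1 H
  atom 6: C, bond orders sum to 4 (valence 4) → 0 H
  atom 7: C, bond orders sum to 4 (valence 4) → 0 H
  atom 8: C, bond orders sum to 4 (valence 4) → 0 H
  atom 9: C, bond orders sum to 1 (valence 4) → 3 H
  atom 10: C, bond orders sum to 3 (valence 4) → 1 H
  atom 11: C, bond orders sum to 3 (valence 4) → 1 H
  atom 12: C, bond orders sum to 4 (valence 4) → 0 H
  atom 13: O, bond orders sum to 1 (valence 2) → 1 H
Total hydrogens: 10.

10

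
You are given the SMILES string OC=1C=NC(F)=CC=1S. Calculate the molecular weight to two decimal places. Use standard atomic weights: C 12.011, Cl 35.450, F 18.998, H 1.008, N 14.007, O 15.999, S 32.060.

145.15 g/mol

First, the molecular formula is C5H4FNOS (counting implicit H from valence).
  C: 5 × 12.011 = 60.055
  F: 1 × 18.998 = 18.998
  H: 4 × 1.008 = 4.032
  N: 1 × 14.007 = 14.007
  O: 1 × 15.999 = 15.999
  S: 1 × 32.060 = 32.060
Sum: 5×12.011 + 1×18.998 + 4×1.008 + 1×14.007 + 1×15.999 + 1×32.060 = 145.151 → 145.15 g/mol.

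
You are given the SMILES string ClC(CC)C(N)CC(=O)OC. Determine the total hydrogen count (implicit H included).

Walk through each heavy atom and fill implicit hydrogens from standard valence (C 4, N 3, O 2, S 2, halogen 1):
  atom 1: Cl (halogen, monovalent) → 0 H
  atom 2: C, bond orders sum to 3 (valence 4) → 1 H
  atom 3: C, bond orders sum to 2 (valence 4) → 2 H
  atom 4: C, bond orders sum to 1 (valence 4) → 3 H
  atom 5: C, bond orders sum to 3 (valence 4) → 1 H
  atom 6: N, bond orders sum to 1 (valence 3) → 2 H
  atom 7: C, bond orders sum to 2 (valence 4) → 2 H
  atom 8: C, bond orders sum to 4 (valence 4) → 0 H
  atom 9: O, bond orders sum to 2 (valence 2) → 0 H
  atom 10: O, bond orders sum to 2 (valence 2) → 0 H
  atom 11: C, bond orders sum to 1 (valence 4) → 3 H
Total hydrogens: 14.

14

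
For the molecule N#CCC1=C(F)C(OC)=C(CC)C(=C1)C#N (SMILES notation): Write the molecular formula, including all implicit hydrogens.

C12H11FN2O

Walk through each heavy atom and fill implicit hydrogens from standard valence (C 4, N 3, O 2, S 2, halogen 1):
  atom 1: N, bond orders sum to 3 (valence 3) → 0 H
  atom 2: C, bond orders sum to 4 (valence 4) → 0 H
  atom 3: C, bond orders sum to 2 (valence 4) → 2 H
  atom 4: C, bond orders sum to 4 (valence 4) → 0 H
  atom 5: C, bond orders sum to 4 (valence 4) → 0 H
  atom 6: F (halogen, monovalent) → 0 H
  atom 7: C, bond orders sum to 4 (valence 4) → 0 H
  atom 8: O, bond orders sum to 2 (valence 2) → 0 H
  atom 9: C, bond orders sum to 1 (valence 4) → 3 H
  atom 10: C, bond orders sum to 4 (valence 4) → 0 H
  atom 11: C, bond orders sum to 2 (valence 4) → 2 H
  atom 12: C, bond orders sum to 1 (valence 4) → 3 H
  atom 13: C, bond orders sum to 4 (valence 4) → 0 H
  atom 14: C, bond orders sum to 3 (valence 4) → 1 H
  atom 15: C, bond orders sum to 4 (valence 4) → 0 H
  atom 16: N, bond orders sum to 3 (valence 3) → 0 H
Totals → C:12, H:11, F:1, N:2, O:1.
In Hill order: C12H11FN2O.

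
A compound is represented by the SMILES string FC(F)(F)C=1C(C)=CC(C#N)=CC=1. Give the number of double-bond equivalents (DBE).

6

Molecular formula: C9H6F3N.
DoU = (2C + 2 + N − H − X) / 2, where X is the halogen count and O/S are ignored.
    = (2·9 + 2 + 1 − 6 − 3) / 2 = 12 / 2 = 6.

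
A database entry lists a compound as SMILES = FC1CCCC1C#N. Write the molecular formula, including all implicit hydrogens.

C6H8FN

Walk through each heavy atom and fill implicit hydrogens from standard valence (C 4, N 3, O 2, S 2, halogen 1):
  atom 1: F (halogen, monovalent) → 0 H
  atom 2: C, bond orders sum to 3 (valence 4) → 1 H
  atom 3: C, bond orders sum to 2 (valence 4) → 2 H
  atom 4: C, bond orders sum to 2 (valence 4) → 2 H
  atom 5: C, bond orders sum to 2 (valence 4) → 2 H
  atom 6: C, bond orders sum to 3 (valence 4) → 1 H
  atom 7: C, bond orders sum to 4 (valence 4) → 0 H
  atom 8: N, bond orders sum to 3 (valence 3) → 0 H
Totals → C:6, H:8, F:1, N:1.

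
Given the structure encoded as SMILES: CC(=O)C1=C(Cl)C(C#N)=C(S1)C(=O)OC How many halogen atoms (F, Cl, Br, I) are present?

1

Halogen atoms appear at heavy-atom position 6 (1×Cl).
Other groups present: 1 ester, 1 ketone, 1 nitrile.
Halogen count: 1.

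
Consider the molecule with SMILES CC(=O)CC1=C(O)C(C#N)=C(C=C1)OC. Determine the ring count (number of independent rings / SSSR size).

In SMILES, each pair of matching ring-closure digits denotes one ring-closing bond; the number of such bonds equals the number of independent rings.
Ring-closure bonds here: 1.

1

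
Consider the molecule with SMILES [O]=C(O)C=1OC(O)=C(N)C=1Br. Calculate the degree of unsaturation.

4

Degree of unsaturation = (number of rings) + (number of π bonds).
Ring closures in the SMILES: 1.
π bonds: 3 double bonds (each 1 DoU) → 3 DoU from unsaturation.
Total DoU = 1 + 3 = 4.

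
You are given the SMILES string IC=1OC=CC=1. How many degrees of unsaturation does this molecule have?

Degree of unsaturation = (number of rings) + (number of π bonds).
Ring closures in the SMILES: 1.
π bonds: 2 double bonds (each 1 DoU) → 2 DoU from unsaturation.
Total DoU = 1 + 2 = 3.

3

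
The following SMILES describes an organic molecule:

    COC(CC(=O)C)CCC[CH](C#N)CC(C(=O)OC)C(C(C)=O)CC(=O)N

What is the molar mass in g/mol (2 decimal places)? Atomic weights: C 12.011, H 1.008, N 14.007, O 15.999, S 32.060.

382.46 g/mol

First, the molecular formula is C19H30N2O6 (counting implicit H from valence).
  C: 19 × 12.011 = 228.209
  H: 30 × 1.008 = 30.240
  N: 2 × 14.007 = 28.014
  O: 6 × 15.999 = 95.994
Sum: 19×12.011 + 30×1.008 + 2×14.007 + 6×15.999 = 382.457 → 382.46 g/mol.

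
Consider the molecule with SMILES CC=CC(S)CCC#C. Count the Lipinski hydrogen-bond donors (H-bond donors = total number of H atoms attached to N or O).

Donors: find every N or O and count the H atoms it carries.
  (no N or O atoms present)
Lipinski HBD = 0.

0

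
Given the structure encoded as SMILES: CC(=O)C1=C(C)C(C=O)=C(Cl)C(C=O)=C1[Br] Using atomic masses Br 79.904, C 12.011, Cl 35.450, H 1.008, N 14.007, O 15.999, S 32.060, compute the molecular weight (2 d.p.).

First, the molecular formula is C11H8BrClO3 (counting implicit H from valence).
  Br: 1 × 79.904 = 79.904
  C: 11 × 12.011 = 132.121
  Cl: 1 × 35.450 = 35.450
  H: 8 × 1.008 = 8.064
  O: 3 × 15.999 = 47.997
Sum: 1×79.904 + 11×12.011 + 1×35.450 + 8×1.008 + 3×15.999 = 303.536 → 303.54 g/mol.

303.54 g/mol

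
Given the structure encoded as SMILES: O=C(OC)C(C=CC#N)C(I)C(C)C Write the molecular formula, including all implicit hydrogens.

Walk through each heavy atom and fill implicit hydrogens from standard valence (C 4, N 3, O 2, S 2, halogen 1):
  atom 1: O, bond orders sum to 2 (valence 2) → 0 H
  atom 2: C, bond orders sum to 4 (valence 4) → 0 H
  atom 3: O, bond orders sum to 2 (valence 2) → 0 H
  atom 4: C, bond orders sum to 1 (valence 4) → 3 H
  atom 5: C, bond orders sum to 3 (valence 4) → 1 H
  atom 6: C, bond orders sum to 3 (valence 4) → 1 H
  atom 7: C, bond orders sum to 3 (valence 4) → 1 H
  atom 8: C, bond orders sum to 4 (valence 4) → 0 H
  atom 9: N, bond orders sum to 3 (valence 3) → 0 H
  atom 10: C, bond orders sum to 3 (valence 4) → 1 H
  atom 11: I (halogen, monovalent) → 0 H
  atom 12: C, bond orders sum to 3 (valence 4) → 1 H
  atom 13: C, bond orders sum to 1 (valence 4) → 3 H
  atom 14: C, bond orders sum to 1 (valence 4) → 3 H
Totals → C:10, H:14, I:1, N:1, O:2.
In Hill order: C10H14INO2.

C10H14INO2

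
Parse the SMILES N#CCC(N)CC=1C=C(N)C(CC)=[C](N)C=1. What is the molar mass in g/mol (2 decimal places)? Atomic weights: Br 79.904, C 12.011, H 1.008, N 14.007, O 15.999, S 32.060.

First, the molecular formula is C12H18N4 (counting implicit H from valence).
  C: 12 × 12.011 = 144.132
  H: 18 × 1.008 = 18.144
  N: 4 × 14.007 = 56.028
Sum: 12×12.011 + 18×1.008 + 4×14.007 = 218.304 → 218.30 g/mol.

218.30 g/mol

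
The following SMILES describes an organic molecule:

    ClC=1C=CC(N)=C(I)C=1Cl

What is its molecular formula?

Walk through each heavy atom and fill implicit hydrogens from standard valence (C 4, N 3, O 2, S 2, halogen 1):
  atom 1: Cl (halogen, monovalent) → 0 H
  atom 2: C, bond orders sum to 4 (valence 4) → 0 H
  atom 3: C, bond orders sum to 3 (valence 4) → 1 H
  atom 4: C, bond orders sum to 3 (valence 4) → 1 H
  atom 5: C, bond orders sum to 4 (valence 4) → 0 H
  atom 6: N, bond orders sum to 1 (valence 3) → 2 H
  atom 7: C, bond orders sum to 4 (valence 4) → 0 H
  atom 8: I (halogen, monovalent) → 0 H
  atom 9: C, bond orders sum to 4 (valence 4) → 0 H
  atom 10: Cl (halogen, monovalent) → 0 H
Totals → C:6, H:4, Cl:2, I:1, N:1.

C6H4Cl2IN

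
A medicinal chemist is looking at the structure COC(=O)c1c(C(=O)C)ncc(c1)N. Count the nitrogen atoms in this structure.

2

Scan the SMILES for N atoms (remember two-letter symbols like Cl and Br are single atoms).
Nitrogen count: 2.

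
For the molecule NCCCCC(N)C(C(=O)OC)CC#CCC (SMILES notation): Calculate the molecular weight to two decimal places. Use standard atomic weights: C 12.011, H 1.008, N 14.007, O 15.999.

240.35 g/mol

First, the molecular formula is C13H24N2O2 (counting implicit H from valence).
  C: 13 × 12.011 = 156.143
  H: 24 × 1.008 = 24.192
  N: 2 × 14.007 = 28.014
  O: 2 × 15.999 = 31.998
Sum: 13×12.011 + 24×1.008 + 2×14.007 + 2×15.999 = 240.347 → 240.35 g/mol.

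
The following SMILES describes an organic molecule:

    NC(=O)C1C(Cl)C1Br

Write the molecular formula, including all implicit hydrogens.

Walk through each heavy atom and fill implicit hydrogens from standard valence (C 4, N 3, O 2, S 2, halogen 1):
  atom 1: N, bond orders sum to 1 (valence 3) → 2 H
  atom 2: C, bond orders sum to 4 (valence 4) → 0 H
  atom 3: O, bond orders sum to 2 (valence 2) → 0 H
  atom 4: C, bond orders sum to 3 (valence 4) → 1 H
  atom 5: C, bond orders sum to 3 (valence 4) → 1 H
  atom 6: Cl (halogen, monovalent) → 0 H
  atom 7: C, bond orders sum to 3 (valence 4) → 1 H
  atom 8: Br (halogen, monovalent) → 0 H
Totals → C:4, H:5, Br:1, Cl:1, N:1, O:1.
In Hill order: C4H5BrClNO.

C4H5BrClNO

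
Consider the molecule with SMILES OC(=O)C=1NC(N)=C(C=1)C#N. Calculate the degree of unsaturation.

6

Molecular formula: C6H5N3O2.
DoU = (2C + 2 + N − H − X) / 2, where X is the halogen count and O/S are ignored.
    = (2·6 + 2 + 3 − 5 − 0) / 2 = 12 / 2 = 6.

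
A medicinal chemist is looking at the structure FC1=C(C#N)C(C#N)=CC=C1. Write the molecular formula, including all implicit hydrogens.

C8H3FN2

Walk through each heavy atom and fill implicit hydrogens from standard valence (C 4, N 3, O 2, S 2, halogen 1):
  atom 1: F (halogen, monovalent) → 0 H
  atom 2: C, bond orders sum to 4 (valence 4) → 0 H
  atom 3: C, bond orders sum to 4 (valence 4) → 0 H
  atom 4: C, bond orders sum to 4 (valence 4) → 0 H
  atom 5: N, bond orders sum to 3 (valence 3) → 0 H
  atom 6: C, bond orders sum to 4 (valence 4) → 0 H
  atom 7: C, bond orders sum to 4 (valence 4) → 0 H
  atom 8: N, bond orders sum to 3 (valence 3) → 0 H
  atom 9: C, bond orders sum to 3 (valence 4) → 1 H
  atom 10: C, bond orders sum to 3 (valence 4) → 1 H
  atom 11: C, bond orders sum to 3 (valence 4) → 1 H
Totals → C:8, H:3, F:1, N:2.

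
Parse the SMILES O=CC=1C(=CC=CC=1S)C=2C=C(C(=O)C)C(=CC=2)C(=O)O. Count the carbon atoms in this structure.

16

Count every carbon token in the SMILES (each C, including those in ring-closure positions and inside branches).
Carbon count: 16.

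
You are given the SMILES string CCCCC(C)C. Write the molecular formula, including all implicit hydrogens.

Walk through each heavy atom and fill implicit hydrogens from standard valence (C 4, N 3, O 2, S 2, halogen 1):
  atom 1: C, bond orders sum to 1 (valence 4) → 3 H
  atom 2: C, bond orders sum to 2 (valence 4) → 2 H
  atom 3: C, bond orders sum to 2 (valence 4) → 2 H
  atom 4: C, bond orders sum to 2 (valence 4) → 2 H
  atom 5: C, bond orders sum to 3 (valence 4) → 1 H
  atom 6: C, bond orders sum to 1 (valence 4) → 3 H
  atom 7: C, bond orders sum to 1 (valence 4) → 3 H
Totals → C:7, H:16.
In Hill order: C7H16.

C7H16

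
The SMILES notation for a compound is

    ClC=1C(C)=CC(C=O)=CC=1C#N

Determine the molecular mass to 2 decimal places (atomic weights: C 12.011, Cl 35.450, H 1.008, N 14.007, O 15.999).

179.60 g/mol

First, the molecular formula is C9H6ClNO (counting implicit H from valence).
  C: 9 × 12.011 = 108.099
  Cl: 1 × 35.450 = 35.450
  H: 6 × 1.008 = 6.048
  N: 1 × 14.007 = 14.007
  O: 1 × 15.999 = 15.999
Sum: 9×12.011 + 1×35.450 + 6×1.008 + 1×14.007 + 1×15.999 = 179.603 → 179.60 g/mol.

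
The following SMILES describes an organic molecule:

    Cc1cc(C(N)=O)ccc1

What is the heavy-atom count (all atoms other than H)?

Every atom symbol written in the SMILES (organic subset) is one heavy atom; implicit H are not written.
Heavy atoms by element → C:8, N:1, O:1.
Total: 10.

10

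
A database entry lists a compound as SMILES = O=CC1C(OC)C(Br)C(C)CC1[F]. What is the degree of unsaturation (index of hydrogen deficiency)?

Molecular formula: C9H14BrFO2.
DoU = (2C + 2 + N − H − X) / 2, where X is the halogen count and O/S are ignored.
    = (2·9 + 2 + 0 − 14 − 2) / 2 = 4 / 2 = 2.

2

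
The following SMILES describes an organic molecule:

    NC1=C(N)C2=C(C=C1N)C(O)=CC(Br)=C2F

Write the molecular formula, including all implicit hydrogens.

C10H9BrFN3O

Walk through each heavy atom and fill implicit hydrogens from standard valence (C 4, N 3, O 2, S 2, halogen 1):
  atom 1: N, bond orders sum to 1 (valence 3) → 2 H
  atom 2: C, bond orders sum to 4 (valence 4) → 0 H
  atom 3: C, bond orders sum to 4 (valence 4) → 0 H
  atom 4: N, bond orders sum to 1 (valence 3) → 2 H
  atom 5: C, bond orders sum to 4 (valence 4) → 0 H
  atom 6: C, bond orders sum to 4 (valence 4) → 0 H
  atom 7: C, bond orders sum to 3 (valence 4) → 1 H
  atom 8: C, bond orders sum to 4 (valence 4) → 0 H
  atom 9: N, bond orders sum to 1 (valence 3) → 2 H
  atom 10: C, bond orders sum to 4 (valence 4) → 0 H
  atom 11: O, bond orders sum to 1 (valence 2) → 1 H
  atom 12: C, bond orders sum to 3 (valence 4) → 1 H
  atom 13: C, bond orders sum to 4 (valence 4) → 0 H
  atom 14: Br (halogen, monovalent) → 0 H
  atom 15: C, bond orders sum to 4 (valence 4) → 0 H
  atom 16: F (halogen, monovalent) → 0 H
Totals → C:10, H:9, Br:1, F:1, N:3, O:1.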